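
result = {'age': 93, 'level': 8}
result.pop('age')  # 93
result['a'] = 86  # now {'level': 8, 'a': 86}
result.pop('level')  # 8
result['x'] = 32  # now {'a': 86, 'x': 32}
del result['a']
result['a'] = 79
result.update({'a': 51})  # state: {'x': 32, 'a': 51}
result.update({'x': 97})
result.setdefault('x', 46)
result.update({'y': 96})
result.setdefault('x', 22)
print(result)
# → {'x': 97, 'a': 51, 'y': 96}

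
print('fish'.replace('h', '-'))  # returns fis-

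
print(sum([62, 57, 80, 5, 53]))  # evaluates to 257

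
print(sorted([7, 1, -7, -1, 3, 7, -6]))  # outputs [-7, -6, -1, 1, 3, 7, 7]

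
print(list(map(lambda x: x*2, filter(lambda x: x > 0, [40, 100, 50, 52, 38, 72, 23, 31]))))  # [80, 200, 100, 104, 76, 144, 46, 62]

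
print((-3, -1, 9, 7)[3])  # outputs 7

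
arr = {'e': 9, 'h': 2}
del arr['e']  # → {'h': 2}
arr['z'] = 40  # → {'h': 2, 'z': 40}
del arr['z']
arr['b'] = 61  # {'h': 2, 'b': 61}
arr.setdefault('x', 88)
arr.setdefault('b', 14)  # 61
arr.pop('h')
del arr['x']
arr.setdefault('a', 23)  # 23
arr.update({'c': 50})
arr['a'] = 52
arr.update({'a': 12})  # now {'b': 61, 'a': 12, 'c': 50}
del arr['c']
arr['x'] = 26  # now {'b': 61, 'a': 12, 'x': 26}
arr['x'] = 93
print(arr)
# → {'b': 61, 'a': 12, 'x': 93}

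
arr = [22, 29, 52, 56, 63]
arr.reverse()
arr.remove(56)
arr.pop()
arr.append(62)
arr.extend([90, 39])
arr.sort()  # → [29, 39, 52, 62, 63, 90]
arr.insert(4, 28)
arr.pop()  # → 90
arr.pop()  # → 63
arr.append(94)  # [29, 39, 52, 62, 28, 94]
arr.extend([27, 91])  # [29, 39, 52, 62, 28, 94, 27, 91]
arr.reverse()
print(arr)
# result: [91, 27, 94, 28, 62, 52, 39, 29]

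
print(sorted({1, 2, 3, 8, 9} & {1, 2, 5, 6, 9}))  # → [1, 2, 9]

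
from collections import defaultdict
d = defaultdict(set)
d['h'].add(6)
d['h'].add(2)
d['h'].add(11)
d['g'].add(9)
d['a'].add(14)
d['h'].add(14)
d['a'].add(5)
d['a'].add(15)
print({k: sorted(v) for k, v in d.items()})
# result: {'h': [2, 6, 11, 14], 'g': [9], 'a': [5, 14, 15]}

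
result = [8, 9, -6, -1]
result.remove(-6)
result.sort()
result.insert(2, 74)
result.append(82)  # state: [-1, 8, 74, 9, 82]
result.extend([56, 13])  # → [-1, 8, 74, 9, 82, 56, 13]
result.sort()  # [-1, 8, 9, 13, 56, 74, 82]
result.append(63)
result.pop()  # 63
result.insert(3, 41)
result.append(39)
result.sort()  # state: [-1, 8, 9, 13, 39, 41, 56, 74, 82]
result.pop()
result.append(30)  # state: [-1, 8, 9, 13, 39, 41, 56, 74, 30]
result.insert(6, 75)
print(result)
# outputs [-1, 8, 9, 13, 39, 41, 75, 56, 74, 30]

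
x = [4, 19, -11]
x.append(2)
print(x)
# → [4, 19, -11, 2]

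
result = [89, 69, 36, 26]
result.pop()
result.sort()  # [36, 69, 89]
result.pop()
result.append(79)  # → [36, 69, 79]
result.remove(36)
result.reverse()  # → [79, 69]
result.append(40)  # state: [79, 69, 40]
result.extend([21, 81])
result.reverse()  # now [81, 21, 40, 69, 79]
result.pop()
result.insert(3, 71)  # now [81, 21, 40, 71, 69]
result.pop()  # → 69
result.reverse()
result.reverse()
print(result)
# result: [81, 21, 40, 71]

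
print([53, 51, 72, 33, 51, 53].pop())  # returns 53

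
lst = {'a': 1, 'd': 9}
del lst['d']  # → {'a': 1}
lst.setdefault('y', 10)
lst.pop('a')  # 1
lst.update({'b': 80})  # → {'y': 10, 'b': 80}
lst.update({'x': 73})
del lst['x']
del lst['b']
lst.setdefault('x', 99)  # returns 99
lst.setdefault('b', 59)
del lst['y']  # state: {'x': 99, 'b': 59}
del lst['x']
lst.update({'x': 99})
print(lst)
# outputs {'b': 59, 'x': 99}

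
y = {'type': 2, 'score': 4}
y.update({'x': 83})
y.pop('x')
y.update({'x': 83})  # {'type': 2, 'score': 4, 'x': 83}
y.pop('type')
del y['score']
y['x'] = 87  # {'x': 87}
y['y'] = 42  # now {'x': 87, 'y': 42}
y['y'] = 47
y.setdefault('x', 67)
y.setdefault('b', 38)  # 38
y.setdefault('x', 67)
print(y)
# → {'x': 87, 'y': 47, 'b': 38}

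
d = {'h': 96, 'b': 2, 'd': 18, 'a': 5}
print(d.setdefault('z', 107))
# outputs 107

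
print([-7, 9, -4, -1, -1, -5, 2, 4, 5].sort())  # None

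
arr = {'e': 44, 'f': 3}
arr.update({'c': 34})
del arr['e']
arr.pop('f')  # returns 3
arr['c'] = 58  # {'c': 58}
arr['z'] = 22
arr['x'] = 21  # {'c': 58, 'z': 22, 'x': 21}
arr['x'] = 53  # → {'c': 58, 'z': 22, 'x': 53}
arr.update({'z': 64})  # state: {'c': 58, 'z': 64, 'x': 53}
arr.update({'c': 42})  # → {'c': 42, 'z': 64, 'x': 53}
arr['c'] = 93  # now {'c': 93, 'z': 64, 'x': 53}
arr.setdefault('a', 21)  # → 21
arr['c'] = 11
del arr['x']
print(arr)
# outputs {'c': 11, 'z': 64, 'a': 21}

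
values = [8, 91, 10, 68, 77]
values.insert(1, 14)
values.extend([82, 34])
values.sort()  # [8, 10, 14, 34, 68, 77, 82, 91]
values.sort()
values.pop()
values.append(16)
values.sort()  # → [8, 10, 14, 16, 34, 68, 77, 82]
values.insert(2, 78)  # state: [8, 10, 78, 14, 16, 34, 68, 77, 82]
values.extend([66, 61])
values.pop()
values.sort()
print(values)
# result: [8, 10, 14, 16, 34, 66, 68, 77, 78, 82]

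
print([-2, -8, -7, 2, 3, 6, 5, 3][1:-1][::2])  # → [-8, 2, 6]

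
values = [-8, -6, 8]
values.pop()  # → 8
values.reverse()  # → [-6, -8]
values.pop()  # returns -8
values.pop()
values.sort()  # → []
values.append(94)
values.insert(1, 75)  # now [94, 75]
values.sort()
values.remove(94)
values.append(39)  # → [75, 39]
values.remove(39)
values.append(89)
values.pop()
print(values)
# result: [75]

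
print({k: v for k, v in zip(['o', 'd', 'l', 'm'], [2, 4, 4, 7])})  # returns {'o': 2, 'd': 4, 'l': 4, 'm': 7}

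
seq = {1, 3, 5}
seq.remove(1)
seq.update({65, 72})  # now {3, 5, 65, 72}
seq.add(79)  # {3, 5, 65, 72, 79}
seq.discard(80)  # {3, 5, 65, 72, 79}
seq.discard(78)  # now {3, 5, 65, 72, 79}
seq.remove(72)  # {3, 5, 65, 79}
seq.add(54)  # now {3, 5, 54, 65, 79}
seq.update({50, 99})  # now {3, 5, 50, 54, 65, 79, 99}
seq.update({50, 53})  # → {3, 5, 50, 53, 54, 65, 79, 99}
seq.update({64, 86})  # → {3, 5, 50, 53, 54, 64, 65, 79, 86, 99}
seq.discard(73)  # {3, 5, 50, 53, 54, 64, 65, 79, 86, 99}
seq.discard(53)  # {3, 5, 50, 54, 64, 65, 79, 86, 99}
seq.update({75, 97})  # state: {3, 5, 50, 54, 64, 65, 75, 79, 86, 97, 99}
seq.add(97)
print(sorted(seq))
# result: [3, 5, 50, 54, 64, 65, 75, 79, 86, 97, 99]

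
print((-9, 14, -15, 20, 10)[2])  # -15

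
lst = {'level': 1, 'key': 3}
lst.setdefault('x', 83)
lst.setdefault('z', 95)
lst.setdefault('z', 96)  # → 95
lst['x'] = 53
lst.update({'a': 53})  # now {'level': 1, 'key': 3, 'x': 53, 'z': 95, 'a': 53}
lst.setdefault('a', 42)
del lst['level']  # {'key': 3, 'x': 53, 'z': 95, 'a': 53}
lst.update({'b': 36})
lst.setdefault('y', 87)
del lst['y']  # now {'key': 3, 'x': 53, 'z': 95, 'a': 53, 'b': 36}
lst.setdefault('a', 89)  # 53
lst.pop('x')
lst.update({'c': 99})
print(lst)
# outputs {'key': 3, 'z': 95, 'a': 53, 'b': 36, 'c': 99}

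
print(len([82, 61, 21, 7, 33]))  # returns 5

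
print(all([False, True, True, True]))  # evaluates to False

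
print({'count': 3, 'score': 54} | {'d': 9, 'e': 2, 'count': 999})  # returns {'count': 999, 'score': 54, 'd': 9, 'e': 2}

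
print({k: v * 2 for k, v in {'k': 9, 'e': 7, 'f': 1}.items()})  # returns {'k': 18, 'e': 14, 'f': 2}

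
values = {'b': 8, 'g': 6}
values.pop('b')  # 8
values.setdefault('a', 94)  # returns 94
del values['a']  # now {'g': 6}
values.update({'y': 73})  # {'g': 6, 'y': 73}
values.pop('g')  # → 6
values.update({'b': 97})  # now {'y': 73, 'b': 97}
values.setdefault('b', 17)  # 97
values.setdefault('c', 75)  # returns 75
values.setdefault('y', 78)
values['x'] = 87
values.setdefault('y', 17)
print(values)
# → {'y': 73, 'b': 97, 'c': 75, 'x': 87}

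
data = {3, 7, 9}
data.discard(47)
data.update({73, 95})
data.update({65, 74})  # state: {3, 7, 9, 65, 73, 74, 95}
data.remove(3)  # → {7, 9, 65, 73, 74, 95}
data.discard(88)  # {7, 9, 65, 73, 74, 95}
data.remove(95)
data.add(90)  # {7, 9, 65, 73, 74, 90}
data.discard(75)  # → {7, 9, 65, 73, 74, 90}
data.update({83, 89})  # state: {7, 9, 65, 73, 74, 83, 89, 90}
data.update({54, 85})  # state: {7, 9, 54, 65, 73, 74, 83, 85, 89, 90}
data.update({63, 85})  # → {7, 9, 54, 63, 65, 73, 74, 83, 85, 89, 90}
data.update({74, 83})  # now {7, 9, 54, 63, 65, 73, 74, 83, 85, 89, 90}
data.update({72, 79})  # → {7, 9, 54, 63, 65, 72, 73, 74, 79, 83, 85, 89, 90}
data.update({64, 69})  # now {7, 9, 54, 63, 64, 65, 69, 72, 73, 74, 79, 83, 85, 89, 90}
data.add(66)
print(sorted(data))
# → [7, 9, 54, 63, 64, 65, 66, 69, 72, 73, 74, 79, 83, 85, 89, 90]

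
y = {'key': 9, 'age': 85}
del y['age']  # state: {'key': 9}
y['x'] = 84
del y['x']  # {'key': 9}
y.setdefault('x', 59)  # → 59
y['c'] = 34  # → {'key': 9, 'x': 59, 'c': 34}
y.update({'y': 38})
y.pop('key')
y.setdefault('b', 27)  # 27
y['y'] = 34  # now {'x': 59, 'c': 34, 'y': 34, 'b': 27}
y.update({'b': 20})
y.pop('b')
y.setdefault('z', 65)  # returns 65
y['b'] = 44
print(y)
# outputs {'x': 59, 'c': 34, 'y': 34, 'z': 65, 'b': 44}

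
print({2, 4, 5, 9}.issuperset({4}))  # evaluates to True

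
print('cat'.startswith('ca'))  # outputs True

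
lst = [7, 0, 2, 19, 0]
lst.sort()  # [0, 0, 2, 7, 19]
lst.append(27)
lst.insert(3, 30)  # [0, 0, 2, 30, 7, 19, 27]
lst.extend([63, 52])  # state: [0, 0, 2, 30, 7, 19, 27, 63, 52]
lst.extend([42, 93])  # [0, 0, 2, 30, 7, 19, 27, 63, 52, 42, 93]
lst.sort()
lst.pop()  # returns 93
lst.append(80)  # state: [0, 0, 2, 7, 19, 27, 30, 42, 52, 63, 80]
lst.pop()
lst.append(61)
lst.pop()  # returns 61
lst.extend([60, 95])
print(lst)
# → [0, 0, 2, 7, 19, 27, 30, 42, 52, 63, 60, 95]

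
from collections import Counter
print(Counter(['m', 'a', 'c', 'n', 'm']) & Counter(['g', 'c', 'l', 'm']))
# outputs Counter({'m': 1, 'c': 1})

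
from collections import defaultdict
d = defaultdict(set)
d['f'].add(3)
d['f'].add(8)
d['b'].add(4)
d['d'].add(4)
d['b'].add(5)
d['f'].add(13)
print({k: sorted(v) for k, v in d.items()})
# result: {'f': [3, 8, 13], 'b': [4, 5], 'd': [4]}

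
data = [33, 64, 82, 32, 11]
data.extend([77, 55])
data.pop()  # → 55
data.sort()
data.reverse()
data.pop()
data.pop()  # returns 32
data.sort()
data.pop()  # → 82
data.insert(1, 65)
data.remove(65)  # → [33, 64, 77]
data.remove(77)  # [33, 64]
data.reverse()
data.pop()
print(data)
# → [64]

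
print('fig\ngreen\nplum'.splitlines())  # ['fig', 'green', 'plum']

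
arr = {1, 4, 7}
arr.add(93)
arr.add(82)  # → {1, 4, 7, 82, 93}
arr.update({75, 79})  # {1, 4, 7, 75, 79, 82, 93}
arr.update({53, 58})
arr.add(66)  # {1, 4, 7, 53, 58, 66, 75, 79, 82, 93}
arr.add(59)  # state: {1, 4, 7, 53, 58, 59, 66, 75, 79, 82, 93}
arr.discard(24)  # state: {1, 4, 7, 53, 58, 59, 66, 75, 79, 82, 93}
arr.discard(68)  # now {1, 4, 7, 53, 58, 59, 66, 75, 79, 82, 93}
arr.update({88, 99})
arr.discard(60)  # {1, 4, 7, 53, 58, 59, 66, 75, 79, 82, 88, 93, 99}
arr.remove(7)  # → {1, 4, 53, 58, 59, 66, 75, 79, 82, 88, 93, 99}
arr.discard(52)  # {1, 4, 53, 58, 59, 66, 75, 79, 82, 88, 93, 99}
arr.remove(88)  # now {1, 4, 53, 58, 59, 66, 75, 79, 82, 93, 99}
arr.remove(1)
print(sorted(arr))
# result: [4, 53, 58, 59, 66, 75, 79, 82, 93, 99]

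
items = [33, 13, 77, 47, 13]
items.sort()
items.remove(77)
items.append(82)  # [13, 13, 33, 47, 82]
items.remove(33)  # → [13, 13, 47, 82]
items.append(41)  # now [13, 13, 47, 82, 41]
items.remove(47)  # [13, 13, 82, 41]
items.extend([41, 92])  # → [13, 13, 82, 41, 41, 92]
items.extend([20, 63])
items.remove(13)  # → [13, 82, 41, 41, 92, 20, 63]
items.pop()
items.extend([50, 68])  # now [13, 82, 41, 41, 92, 20, 50, 68]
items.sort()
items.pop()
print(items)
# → [13, 20, 41, 41, 50, 68, 82]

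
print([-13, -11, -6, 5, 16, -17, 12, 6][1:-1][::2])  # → [-11, 5, -17]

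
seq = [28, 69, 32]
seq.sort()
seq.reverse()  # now [69, 32, 28]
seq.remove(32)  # [69, 28]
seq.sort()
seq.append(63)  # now [28, 69, 63]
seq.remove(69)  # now [28, 63]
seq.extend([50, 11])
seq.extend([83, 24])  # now [28, 63, 50, 11, 83, 24]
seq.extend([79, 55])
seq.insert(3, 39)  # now [28, 63, 50, 39, 11, 83, 24, 79, 55]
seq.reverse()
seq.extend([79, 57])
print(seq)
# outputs [55, 79, 24, 83, 11, 39, 50, 63, 28, 79, 57]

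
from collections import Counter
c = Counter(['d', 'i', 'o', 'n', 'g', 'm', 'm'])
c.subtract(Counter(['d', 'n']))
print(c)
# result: Counter({'m': 2, 'i': 1, 'o': 1, 'g': 1, 'd': 0, 'n': 0})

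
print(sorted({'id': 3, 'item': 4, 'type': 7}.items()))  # [('id', 3), ('item', 4), ('type', 7)]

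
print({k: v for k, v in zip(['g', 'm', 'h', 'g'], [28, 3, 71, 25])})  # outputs {'g': 25, 'm': 3, 'h': 71}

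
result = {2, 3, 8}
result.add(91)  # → {2, 3, 8, 91}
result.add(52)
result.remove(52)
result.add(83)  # {2, 3, 8, 83, 91}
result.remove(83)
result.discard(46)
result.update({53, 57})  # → {2, 3, 8, 53, 57, 91}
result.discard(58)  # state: {2, 3, 8, 53, 57, 91}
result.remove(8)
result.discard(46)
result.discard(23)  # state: {2, 3, 53, 57, 91}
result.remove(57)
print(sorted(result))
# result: [2, 3, 53, 91]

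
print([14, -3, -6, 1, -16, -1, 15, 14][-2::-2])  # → [15, -16, -6, 14]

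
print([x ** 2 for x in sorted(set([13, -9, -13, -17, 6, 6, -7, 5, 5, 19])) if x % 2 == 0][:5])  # [36]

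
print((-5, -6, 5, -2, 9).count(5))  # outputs 1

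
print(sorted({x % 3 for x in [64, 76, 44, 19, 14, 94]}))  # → [1, 2]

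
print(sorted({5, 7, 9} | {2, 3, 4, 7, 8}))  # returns [2, 3, 4, 5, 7, 8, 9]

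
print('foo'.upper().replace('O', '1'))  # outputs F11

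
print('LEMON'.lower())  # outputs lemon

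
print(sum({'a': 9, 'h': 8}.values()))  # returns 17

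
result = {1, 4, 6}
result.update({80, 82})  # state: {1, 4, 6, 80, 82}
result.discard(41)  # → {1, 4, 6, 80, 82}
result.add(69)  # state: {1, 4, 6, 69, 80, 82}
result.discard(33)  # {1, 4, 6, 69, 80, 82}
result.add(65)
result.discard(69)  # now {1, 4, 6, 65, 80, 82}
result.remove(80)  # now {1, 4, 6, 65, 82}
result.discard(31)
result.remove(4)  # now {1, 6, 65, 82}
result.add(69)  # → {1, 6, 65, 69, 82}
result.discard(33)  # {1, 6, 65, 69, 82}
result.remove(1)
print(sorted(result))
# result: [6, 65, 69, 82]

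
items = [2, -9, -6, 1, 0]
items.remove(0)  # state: [2, -9, -6, 1]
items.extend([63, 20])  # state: [2, -9, -6, 1, 63, 20]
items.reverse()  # [20, 63, 1, -6, -9, 2]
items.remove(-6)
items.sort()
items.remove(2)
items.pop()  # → 63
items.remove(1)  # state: [-9, 20]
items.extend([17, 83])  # [-9, 20, 17, 83]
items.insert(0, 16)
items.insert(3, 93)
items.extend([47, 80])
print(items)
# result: [16, -9, 20, 93, 17, 83, 47, 80]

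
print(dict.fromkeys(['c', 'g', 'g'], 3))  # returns {'c': 3, 'g': 3}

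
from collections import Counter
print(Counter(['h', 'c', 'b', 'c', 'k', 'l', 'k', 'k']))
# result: Counter({'k': 3, 'c': 2, 'h': 1, 'b': 1, 'l': 1})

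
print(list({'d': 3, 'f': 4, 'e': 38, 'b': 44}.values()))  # [3, 4, 38, 44]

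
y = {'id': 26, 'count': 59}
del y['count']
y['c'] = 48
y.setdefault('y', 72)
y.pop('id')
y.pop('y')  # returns 72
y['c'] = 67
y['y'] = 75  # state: {'c': 67, 'y': 75}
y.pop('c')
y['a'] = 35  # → {'y': 75, 'a': 35}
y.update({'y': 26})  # {'y': 26, 'a': 35}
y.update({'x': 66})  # {'y': 26, 'a': 35, 'x': 66}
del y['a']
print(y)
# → {'y': 26, 'x': 66}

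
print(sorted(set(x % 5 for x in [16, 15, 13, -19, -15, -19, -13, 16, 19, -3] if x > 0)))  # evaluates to [0, 1, 3, 4]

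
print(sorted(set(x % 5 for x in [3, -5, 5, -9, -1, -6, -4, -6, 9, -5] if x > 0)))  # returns [0, 3, 4]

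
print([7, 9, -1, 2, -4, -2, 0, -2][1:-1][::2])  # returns [9, 2, -2]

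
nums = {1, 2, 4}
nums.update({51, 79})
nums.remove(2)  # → {1, 4, 51, 79}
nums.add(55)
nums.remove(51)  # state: {1, 4, 55, 79}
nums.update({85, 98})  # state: {1, 4, 55, 79, 85, 98}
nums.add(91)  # {1, 4, 55, 79, 85, 91, 98}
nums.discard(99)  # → {1, 4, 55, 79, 85, 91, 98}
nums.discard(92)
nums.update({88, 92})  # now {1, 4, 55, 79, 85, 88, 91, 92, 98}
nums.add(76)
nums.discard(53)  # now {1, 4, 55, 76, 79, 85, 88, 91, 92, 98}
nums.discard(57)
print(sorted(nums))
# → [1, 4, 55, 76, 79, 85, 88, 91, 92, 98]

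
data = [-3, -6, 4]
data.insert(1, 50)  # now [-3, 50, -6, 4]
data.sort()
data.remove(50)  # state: [-6, -3, 4]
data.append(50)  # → [-6, -3, 4, 50]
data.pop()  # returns 50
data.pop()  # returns 4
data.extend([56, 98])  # [-6, -3, 56, 98]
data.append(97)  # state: [-6, -3, 56, 98, 97]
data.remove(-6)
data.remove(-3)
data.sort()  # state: [56, 97, 98]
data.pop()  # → 98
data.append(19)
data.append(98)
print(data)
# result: [56, 97, 19, 98]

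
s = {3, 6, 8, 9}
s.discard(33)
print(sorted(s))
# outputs [3, 6, 8, 9]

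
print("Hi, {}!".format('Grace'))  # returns Hi, Grace!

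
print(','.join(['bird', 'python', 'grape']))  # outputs bird,python,grape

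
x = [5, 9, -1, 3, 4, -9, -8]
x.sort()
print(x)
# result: [-9, -8, -1, 3, 4, 5, 9]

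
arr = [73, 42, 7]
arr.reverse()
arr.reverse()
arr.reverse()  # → [7, 42, 73]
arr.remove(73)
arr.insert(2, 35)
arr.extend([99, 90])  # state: [7, 42, 35, 99, 90]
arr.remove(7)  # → [42, 35, 99, 90]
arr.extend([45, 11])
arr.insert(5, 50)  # [42, 35, 99, 90, 45, 50, 11]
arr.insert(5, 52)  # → [42, 35, 99, 90, 45, 52, 50, 11]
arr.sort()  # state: [11, 35, 42, 45, 50, 52, 90, 99]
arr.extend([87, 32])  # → [11, 35, 42, 45, 50, 52, 90, 99, 87, 32]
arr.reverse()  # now [32, 87, 99, 90, 52, 50, 45, 42, 35, 11]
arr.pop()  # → 11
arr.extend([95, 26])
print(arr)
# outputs [32, 87, 99, 90, 52, 50, 45, 42, 35, 95, 26]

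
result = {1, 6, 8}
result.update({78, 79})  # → {1, 6, 8, 78, 79}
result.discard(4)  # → {1, 6, 8, 78, 79}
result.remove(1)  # {6, 8, 78, 79}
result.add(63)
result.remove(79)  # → {6, 8, 63, 78}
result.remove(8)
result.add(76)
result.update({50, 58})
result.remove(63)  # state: {6, 50, 58, 76, 78}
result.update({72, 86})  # {6, 50, 58, 72, 76, 78, 86}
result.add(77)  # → {6, 50, 58, 72, 76, 77, 78, 86}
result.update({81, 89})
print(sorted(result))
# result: [6, 50, 58, 72, 76, 77, 78, 81, 86, 89]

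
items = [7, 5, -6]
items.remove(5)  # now [7, -6]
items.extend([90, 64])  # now [7, -6, 90, 64]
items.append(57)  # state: [7, -6, 90, 64, 57]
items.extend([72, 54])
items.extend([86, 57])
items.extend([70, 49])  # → [7, -6, 90, 64, 57, 72, 54, 86, 57, 70, 49]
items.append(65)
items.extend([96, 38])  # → [7, -6, 90, 64, 57, 72, 54, 86, 57, 70, 49, 65, 96, 38]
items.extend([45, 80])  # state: [7, -6, 90, 64, 57, 72, 54, 86, 57, 70, 49, 65, 96, 38, 45, 80]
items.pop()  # 80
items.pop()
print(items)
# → [7, -6, 90, 64, 57, 72, 54, 86, 57, 70, 49, 65, 96, 38]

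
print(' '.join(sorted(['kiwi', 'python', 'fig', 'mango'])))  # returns fig kiwi mango python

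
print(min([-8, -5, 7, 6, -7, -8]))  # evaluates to -8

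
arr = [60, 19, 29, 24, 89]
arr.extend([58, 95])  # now [60, 19, 29, 24, 89, 58, 95]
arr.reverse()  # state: [95, 58, 89, 24, 29, 19, 60]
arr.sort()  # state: [19, 24, 29, 58, 60, 89, 95]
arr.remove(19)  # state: [24, 29, 58, 60, 89, 95]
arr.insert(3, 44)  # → [24, 29, 58, 44, 60, 89, 95]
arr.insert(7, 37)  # [24, 29, 58, 44, 60, 89, 95, 37]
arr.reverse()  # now [37, 95, 89, 60, 44, 58, 29, 24]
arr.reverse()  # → [24, 29, 58, 44, 60, 89, 95, 37]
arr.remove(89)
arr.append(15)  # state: [24, 29, 58, 44, 60, 95, 37, 15]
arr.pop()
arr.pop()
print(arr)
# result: [24, 29, 58, 44, 60, 95]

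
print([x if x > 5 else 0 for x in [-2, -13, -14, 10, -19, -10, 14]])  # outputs [0, 0, 0, 10, 0, 0, 14]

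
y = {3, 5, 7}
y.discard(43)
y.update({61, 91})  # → {3, 5, 7, 61, 91}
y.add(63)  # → {3, 5, 7, 61, 63, 91}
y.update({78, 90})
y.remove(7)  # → {3, 5, 61, 63, 78, 90, 91}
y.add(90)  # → {3, 5, 61, 63, 78, 90, 91}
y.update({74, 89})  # {3, 5, 61, 63, 74, 78, 89, 90, 91}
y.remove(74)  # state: {3, 5, 61, 63, 78, 89, 90, 91}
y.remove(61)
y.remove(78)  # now {3, 5, 63, 89, 90, 91}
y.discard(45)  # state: {3, 5, 63, 89, 90, 91}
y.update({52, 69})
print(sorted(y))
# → [3, 5, 52, 63, 69, 89, 90, 91]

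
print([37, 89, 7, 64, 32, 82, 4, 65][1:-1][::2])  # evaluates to [89, 64, 82]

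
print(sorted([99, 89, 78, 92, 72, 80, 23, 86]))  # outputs [23, 72, 78, 80, 86, 89, 92, 99]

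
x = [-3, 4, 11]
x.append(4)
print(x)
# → [-3, 4, 11, 4]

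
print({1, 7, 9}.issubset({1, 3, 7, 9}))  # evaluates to True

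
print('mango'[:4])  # mang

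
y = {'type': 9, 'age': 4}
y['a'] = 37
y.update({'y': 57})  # {'type': 9, 'age': 4, 'a': 37, 'y': 57}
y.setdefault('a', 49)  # 37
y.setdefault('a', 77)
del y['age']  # {'type': 9, 'a': 37, 'y': 57}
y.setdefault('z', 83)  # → 83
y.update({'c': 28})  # {'type': 9, 'a': 37, 'y': 57, 'z': 83, 'c': 28}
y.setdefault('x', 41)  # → 41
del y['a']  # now {'type': 9, 'y': 57, 'z': 83, 'c': 28, 'x': 41}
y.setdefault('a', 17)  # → 17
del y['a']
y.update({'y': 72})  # {'type': 9, 'y': 72, 'z': 83, 'c': 28, 'x': 41}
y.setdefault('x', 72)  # 41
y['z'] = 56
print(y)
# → {'type': 9, 'y': 72, 'z': 56, 'c': 28, 'x': 41}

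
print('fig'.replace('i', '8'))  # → f8g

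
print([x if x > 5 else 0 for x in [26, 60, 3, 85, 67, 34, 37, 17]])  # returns [26, 60, 0, 85, 67, 34, 37, 17]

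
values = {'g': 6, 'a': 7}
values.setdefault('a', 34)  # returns 7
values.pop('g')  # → 6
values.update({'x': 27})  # {'a': 7, 'x': 27}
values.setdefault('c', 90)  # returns 90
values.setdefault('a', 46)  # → 7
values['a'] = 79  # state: {'a': 79, 'x': 27, 'c': 90}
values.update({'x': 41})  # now {'a': 79, 'x': 41, 'c': 90}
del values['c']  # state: {'a': 79, 'x': 41}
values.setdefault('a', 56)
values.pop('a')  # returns 79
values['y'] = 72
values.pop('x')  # 41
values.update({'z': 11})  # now {'y': 72, 'z': 11}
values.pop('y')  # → 72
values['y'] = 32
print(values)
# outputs {'z': 11, 'y': 32}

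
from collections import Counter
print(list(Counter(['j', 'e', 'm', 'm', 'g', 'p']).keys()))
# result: ['j', 'e', 'm', 'g', 'p']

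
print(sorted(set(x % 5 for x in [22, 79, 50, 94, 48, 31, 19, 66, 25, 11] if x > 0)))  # [0, 1, 2, 3, 4]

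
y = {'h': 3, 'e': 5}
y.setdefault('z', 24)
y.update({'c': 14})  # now {'h': 3, 'e': 5, 'z': 24, 'c': 14}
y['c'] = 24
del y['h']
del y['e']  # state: {'z': 24, 'c': 24}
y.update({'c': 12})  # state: {'z': 24, 'c': 12}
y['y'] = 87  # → {'z': 24, 'c': 12, 'y': 87}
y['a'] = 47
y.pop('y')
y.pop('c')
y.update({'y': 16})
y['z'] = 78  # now {'z': 78, 'a': 47, 'y': 16}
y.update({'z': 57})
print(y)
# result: {'z': 57, 'a': 47, 'y': 16}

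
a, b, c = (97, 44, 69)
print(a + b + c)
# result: 210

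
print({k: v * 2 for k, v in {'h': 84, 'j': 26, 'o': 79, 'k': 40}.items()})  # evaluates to {'h': 168, 'j': 52, 'o': 158, 'k': 80}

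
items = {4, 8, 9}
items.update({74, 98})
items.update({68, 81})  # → {4, 8, 9, 68, 74, 81, 98}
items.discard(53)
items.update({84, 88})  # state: {4, 8, 9, 68, 74, 81, 84, 88, 98}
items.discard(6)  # {4, 8, 9, 68, 74, 81, 84, 88, 98}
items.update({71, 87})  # {4, 8, 9, 68, 71, 74, 81, 84, 87, 88, 98}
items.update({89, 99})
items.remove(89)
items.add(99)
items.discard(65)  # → {4, 8, 9, 68, 71, 74, 81, 84, 87, 88, 98, 99}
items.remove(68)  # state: {4, 8, 9, 71, 74, 81, 84, 87, 88, 98, 99}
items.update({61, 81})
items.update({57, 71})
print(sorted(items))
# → [4, 8, 9, 57, 61, 71, 74, 81, 84, 87, 88, 98, 99]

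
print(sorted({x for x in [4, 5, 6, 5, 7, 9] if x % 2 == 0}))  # [4, 6]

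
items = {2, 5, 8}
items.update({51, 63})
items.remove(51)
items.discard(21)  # {2, 5, 8, 63}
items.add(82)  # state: {2, 5, 8, 63, 82}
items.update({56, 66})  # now {2, 5, 8, 56, 63, 66, 82}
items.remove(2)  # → {5, 8, 56, 63, 66, 82}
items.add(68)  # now {5, 8, 56, 63, 66, 68, 82}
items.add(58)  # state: {5, 8, 56, 58, 63, 66, 68, 82}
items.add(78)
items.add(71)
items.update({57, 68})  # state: {5, 8, 56, 57, 58, 63, 66, 68, 71, 78, 82}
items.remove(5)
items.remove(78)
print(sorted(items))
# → [8, 56, 57, 58, 63, 66, 68, 71, 82]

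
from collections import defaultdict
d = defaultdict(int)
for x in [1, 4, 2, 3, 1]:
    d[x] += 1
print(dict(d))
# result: {1: 2, 4: 1, 2: 1, 3: 1}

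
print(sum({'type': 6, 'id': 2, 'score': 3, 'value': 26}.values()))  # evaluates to 37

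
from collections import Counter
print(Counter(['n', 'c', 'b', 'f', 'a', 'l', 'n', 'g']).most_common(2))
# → [('n', 2), ('c', 1)]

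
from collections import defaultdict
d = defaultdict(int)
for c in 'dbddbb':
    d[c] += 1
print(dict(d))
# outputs {'d': 3, 'b': 3}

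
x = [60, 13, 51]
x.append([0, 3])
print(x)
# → [60, 13, 51, [0, 3]]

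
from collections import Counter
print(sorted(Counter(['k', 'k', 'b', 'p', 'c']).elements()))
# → ['b', 'c', 'k', 'k', 'p']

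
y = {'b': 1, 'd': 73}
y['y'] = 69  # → {'b': 1, 'd': 73, 'y': 69}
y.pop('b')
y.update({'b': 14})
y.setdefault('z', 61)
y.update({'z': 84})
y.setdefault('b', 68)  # 14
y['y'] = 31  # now {'d': 73, 'y': 31, 'b': 14, 'z': 84}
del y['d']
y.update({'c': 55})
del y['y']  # {'b': 14, 'z': 84, 'c': 55}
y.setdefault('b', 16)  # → 14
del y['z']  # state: {'b': 14, 'c': 55}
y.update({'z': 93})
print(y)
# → {'b': 14, 'c': 55, 'z': 93}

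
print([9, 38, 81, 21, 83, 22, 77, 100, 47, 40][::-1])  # [40, 47, 100, 77, 22, 83, 21, 81, 38, 9]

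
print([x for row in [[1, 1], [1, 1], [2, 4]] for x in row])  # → [1, 1, 1, 1, 2, 4]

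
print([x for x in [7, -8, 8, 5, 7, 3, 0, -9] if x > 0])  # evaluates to [7, 8, 5, 7, 3]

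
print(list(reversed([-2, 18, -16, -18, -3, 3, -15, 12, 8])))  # [8, 12, -15, 3, -3, -18, -16, 18, -2]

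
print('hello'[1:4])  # ell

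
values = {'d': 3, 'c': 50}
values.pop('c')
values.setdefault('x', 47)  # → 47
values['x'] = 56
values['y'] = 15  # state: {'d': 3, 'x': 56, 'y': 15}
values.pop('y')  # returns 15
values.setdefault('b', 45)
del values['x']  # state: {'d': 3, 'b': 45}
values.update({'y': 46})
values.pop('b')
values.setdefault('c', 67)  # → 67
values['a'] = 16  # {'d': 3, 'y': 46, 'c': 67, 'a': 16}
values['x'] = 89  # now {'d': 3, 'y': 46, 'c': 67, 'a': 16, 'x': 89}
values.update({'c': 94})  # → {'d': 3, 'y': 46, 'c': 94, 'a': 16, 'x': 89}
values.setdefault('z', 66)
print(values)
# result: {'d': 3, 'y': 46, 'c': 94, 'a': 16, 'x': 89, 'z': 66}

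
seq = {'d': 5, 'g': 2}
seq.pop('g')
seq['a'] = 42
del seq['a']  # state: {'d': 5}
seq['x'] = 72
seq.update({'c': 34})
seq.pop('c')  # 34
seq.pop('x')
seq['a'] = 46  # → {'d': 5, 'a': 46}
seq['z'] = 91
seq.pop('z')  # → 91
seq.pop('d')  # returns 5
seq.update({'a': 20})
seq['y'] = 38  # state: {'a': 20, 'y': 38}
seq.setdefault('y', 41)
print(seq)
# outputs {'a': 20, 'y': 38}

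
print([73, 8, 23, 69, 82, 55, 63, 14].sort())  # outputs None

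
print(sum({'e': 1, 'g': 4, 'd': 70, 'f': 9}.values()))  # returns 84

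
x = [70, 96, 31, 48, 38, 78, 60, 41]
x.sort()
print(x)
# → [31, 38, 41, 48, 60, 70, 78, 96]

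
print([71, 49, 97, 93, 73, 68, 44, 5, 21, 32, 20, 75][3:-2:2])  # [93, 68, 5, 32]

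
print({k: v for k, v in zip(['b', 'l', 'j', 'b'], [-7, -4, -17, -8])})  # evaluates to {'b': -8, 'l': -4, 'j': -17}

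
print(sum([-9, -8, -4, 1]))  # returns -20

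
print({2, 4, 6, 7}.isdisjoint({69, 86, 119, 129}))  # True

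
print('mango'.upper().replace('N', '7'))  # MA7GO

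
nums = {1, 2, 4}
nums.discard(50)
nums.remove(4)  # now {1, 2}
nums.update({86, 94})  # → {1, 2, 86, 94}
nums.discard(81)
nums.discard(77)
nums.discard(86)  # {1, 2, 94}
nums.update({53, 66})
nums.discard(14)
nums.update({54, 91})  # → {1, 2, 53, 54, 66, 91, 94}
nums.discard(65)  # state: {1, 2, 53, 54, 66, 91, 94}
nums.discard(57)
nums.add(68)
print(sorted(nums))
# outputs [1, 2, 53, 54, 66, 68, 91, 94]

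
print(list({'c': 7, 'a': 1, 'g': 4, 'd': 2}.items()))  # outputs [('c', 7), ('a', 1), ('g', 4), ('d', 2)]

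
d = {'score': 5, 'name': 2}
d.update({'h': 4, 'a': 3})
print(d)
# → {'score': 5, 'name': 2, 'h': 4, 'a': 3}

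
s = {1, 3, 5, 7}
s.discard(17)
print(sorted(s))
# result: [1, 3, 5, 7]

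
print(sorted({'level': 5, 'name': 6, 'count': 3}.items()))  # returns [('count', 3), ('level', 5), ('name', 6)]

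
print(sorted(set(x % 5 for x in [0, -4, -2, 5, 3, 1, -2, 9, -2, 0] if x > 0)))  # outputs [0, 1, 3, 4]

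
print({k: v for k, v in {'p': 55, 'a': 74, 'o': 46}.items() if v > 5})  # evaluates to {'p': 55, 'a': 74, 'o': 46}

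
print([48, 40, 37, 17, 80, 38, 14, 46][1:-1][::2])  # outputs [40, 17, 38]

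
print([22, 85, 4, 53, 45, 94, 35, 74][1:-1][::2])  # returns [85, 53, 94]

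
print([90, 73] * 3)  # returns [90, 73, 90, 73, 90, 73]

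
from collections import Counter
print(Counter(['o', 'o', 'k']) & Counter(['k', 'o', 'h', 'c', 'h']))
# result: Counter({'o': 1, 'k': 1})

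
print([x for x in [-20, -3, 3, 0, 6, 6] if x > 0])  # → [3, 6, 6]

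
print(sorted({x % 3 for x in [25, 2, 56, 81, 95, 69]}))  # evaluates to [0, 1, 2]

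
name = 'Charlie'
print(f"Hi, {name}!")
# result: Hi, Charlie!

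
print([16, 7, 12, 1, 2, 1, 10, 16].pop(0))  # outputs 16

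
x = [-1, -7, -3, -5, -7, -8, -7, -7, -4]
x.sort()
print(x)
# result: [-8, -7, -7, -7, -7, -5, -4, -3, -1]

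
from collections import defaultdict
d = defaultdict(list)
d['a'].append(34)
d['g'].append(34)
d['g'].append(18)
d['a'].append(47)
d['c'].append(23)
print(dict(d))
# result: {'a': [34, 47], 'g': [34, 18], 'c': [23]}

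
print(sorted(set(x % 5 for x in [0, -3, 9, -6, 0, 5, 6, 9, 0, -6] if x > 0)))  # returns [0, 1, 4]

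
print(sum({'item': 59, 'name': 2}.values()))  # 61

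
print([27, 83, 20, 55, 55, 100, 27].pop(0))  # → 27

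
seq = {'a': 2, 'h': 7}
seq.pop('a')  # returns 2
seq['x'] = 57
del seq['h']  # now {'x': 57}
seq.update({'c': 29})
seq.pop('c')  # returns 29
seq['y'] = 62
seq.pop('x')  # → 57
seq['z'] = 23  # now {'y': 62, 'z': 23}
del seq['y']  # {'z': 23}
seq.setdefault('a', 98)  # 98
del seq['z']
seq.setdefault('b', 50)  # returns 50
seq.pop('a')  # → 98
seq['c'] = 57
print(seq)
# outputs {'b': 50, 'c': 57}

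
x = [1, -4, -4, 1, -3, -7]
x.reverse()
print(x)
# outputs [-7, -3, 1, -4, -4, 1]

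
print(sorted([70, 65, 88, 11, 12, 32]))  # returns [11, 12, 32, 65, 70, 88]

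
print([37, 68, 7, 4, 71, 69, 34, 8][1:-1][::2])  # [68, 4, 69]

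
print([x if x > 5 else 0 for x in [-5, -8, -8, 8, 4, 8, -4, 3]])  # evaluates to [0, 0, 0, 8, 0, 8, 0, 0]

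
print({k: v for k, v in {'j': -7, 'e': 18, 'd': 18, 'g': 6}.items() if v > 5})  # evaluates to {'e': 18, 'd': 18, 'g': 6}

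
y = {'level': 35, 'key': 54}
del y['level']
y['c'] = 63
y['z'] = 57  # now {'key': 54, 'c': 63, 'z': 57}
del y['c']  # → {'key': 54, 'z': 57}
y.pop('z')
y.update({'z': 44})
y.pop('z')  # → 44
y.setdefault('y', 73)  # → 73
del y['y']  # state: {'key': 54}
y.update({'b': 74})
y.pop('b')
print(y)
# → {'key': 54}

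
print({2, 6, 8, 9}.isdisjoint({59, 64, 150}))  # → True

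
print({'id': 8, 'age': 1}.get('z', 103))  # 103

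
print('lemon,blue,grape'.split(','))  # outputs ['lemon', 'blue', 'grape']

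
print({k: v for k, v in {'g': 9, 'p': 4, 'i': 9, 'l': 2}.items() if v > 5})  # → {'g': 9, 'i': 9}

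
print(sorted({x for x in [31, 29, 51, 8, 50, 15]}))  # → [8, 15, 29, 31, 50, 51]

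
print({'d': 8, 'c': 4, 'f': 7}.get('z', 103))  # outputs 103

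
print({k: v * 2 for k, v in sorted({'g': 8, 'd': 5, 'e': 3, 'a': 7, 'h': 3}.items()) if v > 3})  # {'a': 14, 'd': 10, 'g': 16}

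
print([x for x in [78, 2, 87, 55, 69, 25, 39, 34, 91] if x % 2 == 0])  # [78, 2, 34]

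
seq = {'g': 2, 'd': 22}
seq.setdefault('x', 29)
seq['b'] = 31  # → {'g': 2, 'd': 22, 'x': 29, 'b': 31}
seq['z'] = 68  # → {'g': 2, 'd': 22, 'x': 29, 'b': 31, 'z': 68}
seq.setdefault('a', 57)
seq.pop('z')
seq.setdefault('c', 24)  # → 24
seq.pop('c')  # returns 24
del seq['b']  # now {'g': 2, 'd': 22, 'x': 29, 'a': 57}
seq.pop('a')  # 57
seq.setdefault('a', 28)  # 28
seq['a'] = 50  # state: {'g': 2, 'd': 22, 'x': 29, 'a': 50}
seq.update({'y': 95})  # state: {'g': 2, 'd': 22, 'x': 29, 'a': 50, 'y': 95}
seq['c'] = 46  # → {'g': 2, 'd': 22, 'x': 29, 'a': 50, 'y': 95, 'c': 46}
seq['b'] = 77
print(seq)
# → {'g': 2, 'd': 22, 'x': 29, 'a': 50, 'y': 95, 'c': 46, 'b': 77}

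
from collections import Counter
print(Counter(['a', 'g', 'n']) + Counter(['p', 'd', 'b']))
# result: Counter({'a': 1, 'g': 1, 'n': 1, 'p': 1, 'd': 1, 'b': 1})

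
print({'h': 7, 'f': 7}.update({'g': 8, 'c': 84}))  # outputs None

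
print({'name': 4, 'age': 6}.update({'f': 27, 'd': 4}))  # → None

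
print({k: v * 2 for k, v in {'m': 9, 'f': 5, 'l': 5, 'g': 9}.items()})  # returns {'m': 18, 'f': 10, 'l': 10, 'g': 18}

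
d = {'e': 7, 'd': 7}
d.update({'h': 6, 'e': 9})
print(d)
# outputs {'e': 9, 'd': 7, 'h': 6}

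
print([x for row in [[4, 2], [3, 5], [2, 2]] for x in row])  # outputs [4, 2, 3, 5, 2, 2]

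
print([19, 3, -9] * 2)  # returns [19, 3, -9, 19, 3, -9]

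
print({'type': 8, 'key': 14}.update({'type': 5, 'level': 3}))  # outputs None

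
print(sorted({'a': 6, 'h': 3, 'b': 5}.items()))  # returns [('a', 6), ('b', 5), ('h', 3)]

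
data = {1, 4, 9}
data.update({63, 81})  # {1, 4, 9, 63, 81}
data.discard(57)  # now {1, 4, 9, 63, 81}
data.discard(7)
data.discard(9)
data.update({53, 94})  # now {1, 4, 53, 63, 81, 94}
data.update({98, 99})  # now {1, 4, 53, 63, 81, 94, 98, 99}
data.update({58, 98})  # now {1, 4, 53, 58, 63, 81, 94, 98, 99}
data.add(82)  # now {1, 4, 53, 58, 63, 81, 82, 94, 98, 99}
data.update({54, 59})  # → {1, 4, 53, 54, 58, 59, 63, 81, 82, 94, 98, 99}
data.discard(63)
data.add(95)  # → {1, 4, 53, 54, 58, 59, 81, 82, 94, 95, 98, 99}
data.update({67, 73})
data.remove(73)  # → {1, 4, 53, 54, 58, 59, 67, 81, 82, 94, 95, 98, 99}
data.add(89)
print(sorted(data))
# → [1, 4, 53, 54, 58, 59, 67, 81, 82, 89, 94, 95, 98, 99]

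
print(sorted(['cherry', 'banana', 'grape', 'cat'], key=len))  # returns ['cat', 'grape', 'cherry', 'banana']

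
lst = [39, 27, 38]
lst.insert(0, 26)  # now [26, 39, 27, 38]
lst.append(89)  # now [26, 39, 27, 38, 89]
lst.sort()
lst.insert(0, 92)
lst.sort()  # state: [26, 27, 38, 39, 89, 92]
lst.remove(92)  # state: [26, 27, 38, 39, 89]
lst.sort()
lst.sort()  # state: [26, 27, 38, 39, 89]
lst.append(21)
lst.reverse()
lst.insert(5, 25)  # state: [21, 89, 39, 38, 27, 25, 26]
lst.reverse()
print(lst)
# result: [26, 25, 27, 38, 39, 89, 21]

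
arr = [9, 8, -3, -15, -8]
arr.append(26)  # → [9, 8, -3, -15, -8, 26]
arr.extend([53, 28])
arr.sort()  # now [-15, -8, -3, 8, 9, 26, 28, 53]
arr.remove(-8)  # [-15, -3, 8, 9, 26, 28, 53]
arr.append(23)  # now [-15, -3, 8, 9, 26, 28, 53, 23]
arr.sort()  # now [-15, -3, 8, 9, 23, 26, 28, 53]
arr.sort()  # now [-15, -3, 8, 9, 23, 26, 28, 53]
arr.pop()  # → 53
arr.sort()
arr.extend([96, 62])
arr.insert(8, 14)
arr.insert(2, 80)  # [-15, -3, 80, 8, 9, 23, 26, 28, 96, 14, 62]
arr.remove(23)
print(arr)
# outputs [-15, -3, 80, 8, 9, 26, 28, 96, 14, 62]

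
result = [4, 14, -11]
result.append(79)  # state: [4, 14, -11, 79]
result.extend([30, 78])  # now [4, 14, -11, 79, 30, 78]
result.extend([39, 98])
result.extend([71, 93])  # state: [4, 14, -11, 79, 30, 78, 39, 98, 71, 93]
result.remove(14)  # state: [4, -11, 79, 30, 78, 39, 98, 71, 93]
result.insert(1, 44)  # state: [4, 44, -11, 79, 30, 78, 39, 98, 71, 93]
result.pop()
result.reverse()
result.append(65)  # [71, 98, 39, 78, 30, 79, -11, 44, 4, 65]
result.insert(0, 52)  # [52, 71, 98, 39, 78, 30, 79, -11, 44, 4, 65]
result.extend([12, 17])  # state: [52, 71, 98, 39, 78, 30, 79, -11, 44, 4, 65, 12, 17]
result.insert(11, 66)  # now [52, 71, 98, 39, 78, 30, 79, -11, 44, 4, 65, 66, 12, 17]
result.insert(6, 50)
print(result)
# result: [52, 71, 98, 39, 78, 30, 50, 79, -11, 44, 4, 65, 66, 12, 17]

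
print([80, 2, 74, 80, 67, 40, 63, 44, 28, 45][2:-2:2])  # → [74, 67, 63]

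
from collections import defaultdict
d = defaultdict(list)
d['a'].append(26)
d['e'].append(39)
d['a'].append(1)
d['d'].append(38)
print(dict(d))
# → {'a': [26, 1], 'e': [39], 'd': [38]}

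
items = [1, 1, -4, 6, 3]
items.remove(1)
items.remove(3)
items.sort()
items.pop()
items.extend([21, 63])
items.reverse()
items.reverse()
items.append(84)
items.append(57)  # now [-4, 1, 21, 63, 84, 57]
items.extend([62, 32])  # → [-4, 1, 21, 63, 84, 57, 62, 32]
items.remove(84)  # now [-4, 1, 21, 63, 57, 62, 32]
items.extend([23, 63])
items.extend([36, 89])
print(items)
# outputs [-4, 1, 21, 63, 57, 62, 32, 23, 63, 36, 89]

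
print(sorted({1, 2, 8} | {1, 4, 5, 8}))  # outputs [1, 2, 4, 5, 8]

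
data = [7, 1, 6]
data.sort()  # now [1, 6, 7]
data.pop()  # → 7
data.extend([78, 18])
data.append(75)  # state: [1, 6, 78, 18, 75]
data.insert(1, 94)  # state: [1, 94, 6, 78, 18, 75]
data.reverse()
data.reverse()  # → [1, 94, 6, 78, 18, 75]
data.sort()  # [1, 6, 18, 75, 78, 94]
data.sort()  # [1, 6, 18, 75, 78, 94]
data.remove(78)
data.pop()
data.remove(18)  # [1, 6, 75]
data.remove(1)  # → [6, 75]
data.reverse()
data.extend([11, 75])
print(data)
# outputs [75, 6, 11, 75]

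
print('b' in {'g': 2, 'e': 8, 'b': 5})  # True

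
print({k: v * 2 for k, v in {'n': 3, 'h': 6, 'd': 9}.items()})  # {'n': 6, 'h': 12, 'd': 18}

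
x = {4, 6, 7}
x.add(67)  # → {4, 6, 7, 67}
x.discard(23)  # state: {4, 6, 7, 67}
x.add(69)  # {4, 6, 7, 67, 69}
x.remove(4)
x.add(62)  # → {6, 7, 62, 67, 69}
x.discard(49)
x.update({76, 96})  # {6, 7, 62, 67, 69, 76, 96}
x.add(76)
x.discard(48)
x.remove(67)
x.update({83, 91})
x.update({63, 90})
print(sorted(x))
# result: [6, 7, 62, 63, 69, 76, 83, 90, 91, 96]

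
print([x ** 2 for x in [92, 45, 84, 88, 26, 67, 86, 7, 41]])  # [8464, 2025, 7056, 7744, 676, 4489, 7396, 49, 1681]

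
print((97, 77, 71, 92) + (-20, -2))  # (97, 77, 71, 92, -20, -2)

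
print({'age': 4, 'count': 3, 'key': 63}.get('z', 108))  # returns 108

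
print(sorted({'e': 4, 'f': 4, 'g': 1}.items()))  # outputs [('e', 4), ('f', 4), ('g', 1)]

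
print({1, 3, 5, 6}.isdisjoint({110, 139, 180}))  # True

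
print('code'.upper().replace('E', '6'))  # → COD6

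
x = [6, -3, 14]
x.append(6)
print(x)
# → [6, -3, 14, 6]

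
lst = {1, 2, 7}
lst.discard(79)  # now {1, 2, 7}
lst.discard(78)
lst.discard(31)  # {1, 2, 7}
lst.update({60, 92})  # {1, 2, 7, 60, 92}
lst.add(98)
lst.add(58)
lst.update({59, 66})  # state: {1, 2, 7, 58, 59, 60, 66, 92, 98}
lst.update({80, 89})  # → {1, 2, 7, 58, 59, 60, 66, 80, 89, 92, 98}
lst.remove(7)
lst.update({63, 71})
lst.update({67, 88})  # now {1, 2, 58, 59, 60, 63, 66, 67, 71, 80, 88, 89, 92, 98}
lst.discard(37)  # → {1, 2, 58, 59, 60, 63, 66, 67, 71, 80, 88, 89, 92, 98}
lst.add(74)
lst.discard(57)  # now {1, 2, 58, 59, 60, 63, 66, 67, 71, 74, 80, 88, 89, 92, 98}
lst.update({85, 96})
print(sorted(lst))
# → [1, 2, 58, 59, 60, 63, 66, 67, 71, 74, 80, 85, 88, 89, 92, 96, 98]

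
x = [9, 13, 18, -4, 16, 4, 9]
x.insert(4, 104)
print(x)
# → [9, 13, 18, -4, 104, 16, 4, 9]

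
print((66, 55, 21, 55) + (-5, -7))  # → (66, 55, 21, 55, -5, -7)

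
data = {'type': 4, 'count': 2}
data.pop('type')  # 4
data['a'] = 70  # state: {'count': 2, 'a': 70}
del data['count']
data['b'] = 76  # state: {'a': 70, 'b': 76}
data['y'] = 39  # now {'a': 70, 'b': 76, 'y': 39}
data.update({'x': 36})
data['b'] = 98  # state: {'a': 70, 'b': 98, 'y': 39, 'x': 36}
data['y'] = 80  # {'a': 70, 'b': 98, 'y': 80, 'x': 36}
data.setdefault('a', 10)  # 70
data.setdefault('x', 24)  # 36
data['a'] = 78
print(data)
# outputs {'a': 78, 'b': 98, 'y': 80, 'x': 36}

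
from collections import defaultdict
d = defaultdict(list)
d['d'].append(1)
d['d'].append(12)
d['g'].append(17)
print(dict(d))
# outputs {'d': [1, 12], 'g': [17]}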